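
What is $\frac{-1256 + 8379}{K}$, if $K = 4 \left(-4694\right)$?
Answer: $- \frac{7123}{18776} \approx -0.37937$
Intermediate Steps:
$K = -18776$
$\frac{-1256 + 8379}{K} = \frac{-1256 + 8379}{-18776} = 7123 \left(- \frac{1}{18776}\right) = - \frac{7123}{18776}$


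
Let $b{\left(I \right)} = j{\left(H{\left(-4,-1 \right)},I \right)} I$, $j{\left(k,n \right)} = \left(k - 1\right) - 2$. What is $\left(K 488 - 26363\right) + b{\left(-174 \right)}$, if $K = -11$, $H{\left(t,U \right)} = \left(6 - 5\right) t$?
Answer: $-30513$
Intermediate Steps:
$H{\left(t,U \right)} = t$ ($H{\left(t,U \right)} = 1 t = t$)
$j{\left(k,n \right)} = -3 + k$ ($j{\left(k,n \right)} = \left(-1 + k\right) - 2 = -3 + k$)
$b{\left(I \right)} = - 7 I$ ($b{\left(I \right)} = \left(-3 - 4\right) I = - 7 I$)
$\left(K 488 - 26363\right) + b{\left(-174 \right)} = \left(\left(-11\right) 488 - 26363\right) - -1218 = \left(-5368 - 26363\right) + 1218 = -31731 + 1218 = -30513$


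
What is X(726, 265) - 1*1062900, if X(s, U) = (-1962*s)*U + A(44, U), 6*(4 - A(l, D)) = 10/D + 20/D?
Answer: -20062200029/53 ≈ -3.7853e+8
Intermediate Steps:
A(l, D) = 4 - 5/D (A(l, D) = 4 - (10/D + 20/D)/6 = 4 - 5/D)
X(s, U) = 4 - 5/U - 1962*U*s (X(s, U) = (-1962*s)*U + (4 - 5/U) = -1962*U*s + (4 - 5/U) = 4 - 5/U - 1962*U*s)
X(726, 265) - 1*1062900 = (4 - 5/265 - 1962*265*726) - 1*1062900 = (4 - 5*1/265 - 377469180) - 1062900 = (4 - 1/53 - 377469180) - 1062900 = -20005866329/53 - 1062900 = -20062200029/53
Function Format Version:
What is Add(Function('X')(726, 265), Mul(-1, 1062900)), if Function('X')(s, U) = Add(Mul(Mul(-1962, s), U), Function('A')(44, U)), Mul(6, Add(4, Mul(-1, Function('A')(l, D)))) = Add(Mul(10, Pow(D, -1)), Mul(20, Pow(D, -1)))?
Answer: Rational(-20062200029, 53) ≈ -3.7853e+8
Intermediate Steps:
Function('A')(l, D) = Add(4, Mul(-5, Pow(D, -1))) (Function('A')(l, D) = Add(4, Mul(Rational(-1, 6), Add(Mul(10, Pow(D, -1)), Mul(20, Pow(D, -1))))) = Add(4, Mul(Rational(-1, 6), Mul(30, Pow(D, -1)))) = Add(4, Mul(-5, Pow(D, -1))))
Function('X')(s, U) = Add(4, Mul(-5, Pow(U, -1)), Mul(-1962, U, s)) (Function('X')(s, U) = Add(Mul(Mul(-1962, s), U), Add(4, Mul(-5, Pow(U, -1)))) = Add(Mul(-1962, U, s), Add(4, Mul(-5, Pow(U, -1)))) = Add(4, Mul(-5, Pow(U, -1)), Mul(-1962, U, s)))
Add(Function('X')(726, 265), Mul(-1, 1062900)) = Add(Add(4, Mul(-5, Pow(265, -1)), Mul(-1962, 265, 726)), Mul(-1, 1062900)) = Add(Add(4, Mul(-5, Rational(1, 265)), -377469180), -1062900) = Add(Add(4, Rational(-1, 53), -377469180), -1062900) = Add(Rational(-20005866329, 53), -1062900) = Rational(-20062200029, 53)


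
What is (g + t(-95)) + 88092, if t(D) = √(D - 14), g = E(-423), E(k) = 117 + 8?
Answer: 88217 + I*√109 ≈ 88217.0 + 10.44*I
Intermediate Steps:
E(k) = 125
g = 125
t(D) = √(-14 + D)
(g + t(-95)) + 88092 = (125 + √(-14 - 95)) + 88092 = (125 + √(-109)) + 88092 = (125 + I*√109) + 88092 = 88217 + I*√109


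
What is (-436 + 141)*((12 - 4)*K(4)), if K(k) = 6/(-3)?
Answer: 4720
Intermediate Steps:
K(k) = -2 (K(k) = 6*(-1/3) = -2)
(-436 + 141)*((12 - 4)*K(4)) = (-436 + 141)*((12 - 4)*(-2)) = -2360*(-2) = -295*(-16) = 4720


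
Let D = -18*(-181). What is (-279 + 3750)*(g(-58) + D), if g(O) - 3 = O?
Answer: 11117613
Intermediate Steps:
D = 3258
g(O) = 3 + O
(-279 + 3750)*(g(-58) + D) = (-279 + 3750)*((3 - 58) + 3258) = 3471*(-55 + 3258) = 3471*3203 = 11117613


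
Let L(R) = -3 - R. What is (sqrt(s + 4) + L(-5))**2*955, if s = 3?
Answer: 10505 + 3820*sqrt(7) ≈ 20612.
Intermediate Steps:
(sqrt(s + 4) + L(-5))**2*955 = (sqrt(3 + 4) + (-3 - 1*(-5)))**2*955 = (sqrt(7) + (-3 + 5))**2*955 = (sqrt(7) + 2)**2*955 = (2 + sqrt(7))**2*955 = 955*(2 + sqrt(7))**2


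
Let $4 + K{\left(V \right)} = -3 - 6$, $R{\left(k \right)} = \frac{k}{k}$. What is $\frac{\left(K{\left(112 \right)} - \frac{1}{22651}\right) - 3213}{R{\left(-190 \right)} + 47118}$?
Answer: $- \frac{73072127}{1067292469} \approx -0.068465$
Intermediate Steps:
$R{\left(k \right)} = 1$
$K{\left(V \right)} = -13$ ($K{\left(V \right)} = -4 - 9 = -13$)
$\frac{\left(K{\left(112 \right)} - \frac{1}{22651}\right) - 3213}{R{\left(-190 \right)} + 47118} = \frac{\left(-13 - \frac{1}{22651}\right) - 3213}{1 + 47118} = \frac{\left(-13 - \frac{1}{22651}\right) - 3213}{47119} = \left(\left(-13 - \frac{1}{22651}\right) - 3213\right) \frac{1}{47119} = \left(- \frac{294464}{22651} - 3213\right) \frac{1}{47119} = \left(- \frac{73072127}{22651}\right) \frac{1}{47119} = - \frac{73072127}{1067292469}$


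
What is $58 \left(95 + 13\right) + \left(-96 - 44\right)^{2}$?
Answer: $25864$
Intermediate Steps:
$58 \left(95 + 13\right) + \left(-96 - 44\right)^{2} = 58 \cdot 108 + \left(-140\right)^{2} = 6264 + 19600 = 25864$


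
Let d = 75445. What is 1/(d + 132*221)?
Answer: 1/104617 ≈ 9.5587e-6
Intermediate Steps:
1/(d + 132*221) = 1/(75445 + 132*221) = 1/(75445 + 29172) = 1/104617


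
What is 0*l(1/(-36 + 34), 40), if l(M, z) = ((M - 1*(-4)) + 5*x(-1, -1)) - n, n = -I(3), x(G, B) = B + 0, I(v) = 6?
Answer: 0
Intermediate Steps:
x(G, B) = B
n = -6 (n = -1*6 = -6)
l(M, z) = 5 + M (l(M, z) = ((M - 1*(-4)) + 5*(-1)) - 1*(-6) = ((M + 4) - 5) + 6 = ((4 + M) - 5) + 6 = (-1 + M) + 6 = 5 + M)
0*l(1/(-36 + 34), 40) = 0*(5 + 1/(-36 + 34)) = 0*(5 + 1/(-2)) = 0*(5 - ½) = 0*(9/2) = 0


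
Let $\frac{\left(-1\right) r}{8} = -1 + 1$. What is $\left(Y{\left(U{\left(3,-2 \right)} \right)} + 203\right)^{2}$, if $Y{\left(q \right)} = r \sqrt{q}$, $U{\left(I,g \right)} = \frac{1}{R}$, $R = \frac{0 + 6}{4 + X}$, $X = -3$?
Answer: $41209$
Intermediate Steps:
$R = 6$ ($R = \frac{0 + 6}{4 - 3} = \frac{6}{1} = 6 \cdot 1 = 6$)
$r = 0$ ($r = - 8 \left(-1 + 1\right) = \left(-8\right) 0 = 0$)
$U{\left(I,g \right)} = \frac{1}{6}$
$Y{\left(q \right)} = 0$ ($Y{\left(q \right)} = 0 \sqrt{q} = 0$)
$\left(Y{\left(U{\left(3,-2 \right)} \right)} + 203\right)^{2} = \left(0 + 203\right)^{2} = 203^{2} = 41209$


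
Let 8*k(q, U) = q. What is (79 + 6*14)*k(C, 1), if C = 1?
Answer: 163/8 ≈ 20.375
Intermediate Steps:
k(q, U) = q/8
(79 + 6*14)*k(C, 1) = (79 + 6*14)*((1/8)*1) = (79 + 84)*(1/8) = 163*(1/8) = 163/8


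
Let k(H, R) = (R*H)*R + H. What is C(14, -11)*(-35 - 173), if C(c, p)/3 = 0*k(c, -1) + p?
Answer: 6864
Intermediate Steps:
k(H, R) = H + H*R**2 (k(H, R) = (H*R)*R + H = H*R**2 + H = H + H*R**2)
C(c, p) = 3*p (C(c, p) = 3*(0*(c*(1 + (-1)**2)) + p) = 3*(0*(c*(1 + 1)) + p) = 3*(0*(c*2) + p) = 3*(0*(2*c) + p) = 3*(0 + p) = 3*p)
C(14, -11)*(-35 - 173) = (3*(-11))*(-35 - 173) = -33*(-208) = 6864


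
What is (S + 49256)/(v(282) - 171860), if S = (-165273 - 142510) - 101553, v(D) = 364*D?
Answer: 90020/17303 ≈ 5.2026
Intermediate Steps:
S = -409336 (S = -307783 - 101553 = -409336)
(S + 49256)/(v(282) - 171860) = (-409336 + 49256)/(364*282 - 171860) = -360080/(102648 - 171860) = -360080/(-69212) = -360080*(-1/69212) = 90020/17303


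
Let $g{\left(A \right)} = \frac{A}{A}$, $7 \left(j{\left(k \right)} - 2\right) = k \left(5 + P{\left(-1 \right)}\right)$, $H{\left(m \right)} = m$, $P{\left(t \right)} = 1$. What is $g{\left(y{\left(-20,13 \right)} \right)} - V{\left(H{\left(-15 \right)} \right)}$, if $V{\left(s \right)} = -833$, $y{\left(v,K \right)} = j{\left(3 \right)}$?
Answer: $834$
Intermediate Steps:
$j{\left(k \right)} = 2 + \frac{6 k}{7}$ ($j{\left(k \right)} = 2 + \frac{k \left(5 + 1\right)}{7} = 2 + \frac{k 6}{7} = 2 + \frac{6 k}{7}$)
$y{\left(v,K \right)} = \frac{32}{7}$ ($y{\left(v,K \right)} = 2 + \frac{6}{7} \cdot 3 = 2 + \frac{18}{7} = \frac{32}{7}$)
$g{\left(A \right)} = 1$
$g{\left(y{\left(-20,13 \right)} \right)} - V{\left(H{\left(-15 \right)} \right)} = 1 - -833 = 1 + 833 = 834$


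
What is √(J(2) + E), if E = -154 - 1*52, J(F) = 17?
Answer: 3*I*√21 ≈ 13.748*I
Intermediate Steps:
E = -206 (E = -154 - 52 = -206)
√(J(2) + E) = √(17 - 206) = √(-189) = 3*I*√21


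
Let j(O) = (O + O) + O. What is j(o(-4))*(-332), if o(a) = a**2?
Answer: -15936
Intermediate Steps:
j(O) = 3*O (j(O) = 2*O + O = 3*O)
j(o(-4))*(-332) = (3*(-4)**2)*(-332) = (3*16)*(-332) = 48*(-332) = -15936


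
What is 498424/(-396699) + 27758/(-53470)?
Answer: -18831151061/10605747765 ≈ -1.7756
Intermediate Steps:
498424/(-396699) + 27758/(-53470) = 498424*(-1/396699) + 27758*(-1/53470) = -498424/396699 - 13879/26735 = -18831151061/10605747765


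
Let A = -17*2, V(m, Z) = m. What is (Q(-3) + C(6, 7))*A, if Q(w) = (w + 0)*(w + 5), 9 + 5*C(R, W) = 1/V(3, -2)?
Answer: 3944/15 ≈ 262.93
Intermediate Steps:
C(R, W) = -26/15 (C(R, W) = -9/5 + (⅕)/3 = -9/5 + (⅕)*(⅓) = -9/5 + 1/15 = -26/15)
A = -34
Q(w) = w*(5 + w)
(Q(-3) + C(6, 7))*A = (-3*(5 - 3) - 26/15)*(-34) = (-3*2 - 26/15)*(-34) = (-6 - 26/15)*(-34) = -116/15*(-34) = 3944/15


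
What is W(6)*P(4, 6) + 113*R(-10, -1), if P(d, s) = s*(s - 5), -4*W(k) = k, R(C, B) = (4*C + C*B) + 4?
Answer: -2947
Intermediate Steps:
R(C, B) = 4 + 4*C + B*C (R(C, B) = (4*C + B*C) + 4 = 4 + 4*C + B*C)
W(k) = -k/4
P(d, s) = s*(-5 + s)
W(6)*P(4, 6) + 113*R(-10, -1) = (-¼*6)*(6*(-5 + 6)) + 113*(4 + 4*(-10) - 1*(-10)) = -9 + 113*(4 - 40 + 10) = -3/2*6 + 113*(-26) = -9 - 2938 = -2947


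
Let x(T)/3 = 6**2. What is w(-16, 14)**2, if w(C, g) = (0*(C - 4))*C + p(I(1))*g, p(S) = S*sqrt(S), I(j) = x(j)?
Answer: 246903552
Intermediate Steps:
x(T) = 108 (x(T) = 3*6**2 = 3*36 = 108)
I(j) = 108
p(S) = S**(3/2)
w(C, g) = 648*g*sqrt(3) (w(C, g) = (0*(C - 4))*C + 108**(3/2)*g = (0*(-4 + C))*C + (648*sqrt(3))*g = 0*C + 648*g*sqrt(3) = 0 + 648*g*sqrt(3) = 648*g*sqrt(3))
w(-16, 14)**2 = (648*14*sqrt(3))**2 = (9072*sqrt(3))**2 = 246903552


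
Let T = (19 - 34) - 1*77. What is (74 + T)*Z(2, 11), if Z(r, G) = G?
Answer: -198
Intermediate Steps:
T = -92 (T = -15 - 77 = -92)
(74 + T)*Z(2, 11) = (74 - 92)*11 = -18*11 = -198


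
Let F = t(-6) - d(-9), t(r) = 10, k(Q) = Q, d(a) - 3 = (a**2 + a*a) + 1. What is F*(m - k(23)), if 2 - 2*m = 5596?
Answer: 439920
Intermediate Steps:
d(a) = 4 + 2*a**2 (d(a) = 3 + ((a**2 + a*a) + 1) = 3 + ((a**2 + a**2) + 1) = 3 + (2*a**2 + 1) = 3 + (1 + 2*a**2) = 4 + 2*a**2)
m = -2797 (m = 1 - 1/2*5596 = 1 - 2798 = -2797)
F = -156 (F = 10 - (4 + 2*(-9)**2) = 10 - (4 + 2*81) = 10 - (4 + 162) = 10 - 1*166 = 10 - 166 = -156)
F*(m - k(23)) = -156*(-2797 - 1*23) = -156*(-2797 - 23) = -156*(-2820) = 439920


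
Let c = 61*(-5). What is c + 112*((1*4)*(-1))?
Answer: -753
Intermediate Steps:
c = -305
c + 112*((1*4)*(-1)) = -305 + 112*((1*4)*(-1)) = -305 + 112*(4*(-1)) = -305 + 112*(-4) = -305 - 448 = -753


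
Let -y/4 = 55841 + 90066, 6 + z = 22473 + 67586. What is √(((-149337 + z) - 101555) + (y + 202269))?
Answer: I*√542198 ≈ 736.34*I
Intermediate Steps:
z = 90053 (z = -6 + (22473 + 67586) = -6 + 90059 = 90053)
y = -583628 (y = -4*(55841 + 90066) = -4*145907 = -583628)
√(((-149337 + z) - 101555) + (y + 202269)) = √(((-149337 + 90053) - 101555) + (-583628 + 202269)) = √((-59284 - 101555) - 381359) = √(-160839 - 381359) = √(-542198) = I*√542198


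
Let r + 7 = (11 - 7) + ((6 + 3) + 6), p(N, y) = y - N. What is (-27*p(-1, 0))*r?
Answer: -324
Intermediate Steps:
r = 12 (r = -7 + ((11 - 7) + ((6 + 3) + 6)) = -7 + (4 + (9 + 6)) = -7 + (4 + 15) = -7 + 19 = 12)
(-27*p(-1, 0))*r = -27*(0 - 1*(-1))*12 = -27*(0 + 1)*12 = -27*1*12 = -27*12 = -324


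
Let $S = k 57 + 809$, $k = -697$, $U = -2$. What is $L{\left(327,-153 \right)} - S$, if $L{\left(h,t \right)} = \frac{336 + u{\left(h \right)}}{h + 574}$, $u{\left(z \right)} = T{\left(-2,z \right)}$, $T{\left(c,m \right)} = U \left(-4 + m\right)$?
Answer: $\frac{35066610}{901} \approx 38920.0$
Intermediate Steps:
$T{\left(c,m \right)} = 8 - 2 m$ ($T{\left(c,m \right)} = - 2 \left(-4 + m\right) = 8 - 2 m$)
$u{\left(z \right)} = 8 - 2 z$
$L{\left(h,t \right)} = \frac{344 - 2 h}{574 + h}$ ($L{\left(h,t \right)} = \frac{336 - \left(-8 + 2 h\right)}{h + 574} = \frac{344 - 2 h}{574 + h}$)
$S = -38920$ ($S = \left(-697\right) 57 + 809 = -39729 + 809 = -38920$)
$L{\left(327,-153 \right)} - S = \frac{2 \left(172 - 327\right)}{574 + 327} - -38920 = \frac{2 \left(172 - 327\right)}{901} + 38920 = 2 \cdot \frac{1}{901} \left(-155\right) + 38920 = - \frac{310}{901} + 38920 = \frac{35066610}{901}$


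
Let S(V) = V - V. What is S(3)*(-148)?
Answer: 0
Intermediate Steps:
S(V) = 0
S(3)*(-148) = 0*(-148) = 0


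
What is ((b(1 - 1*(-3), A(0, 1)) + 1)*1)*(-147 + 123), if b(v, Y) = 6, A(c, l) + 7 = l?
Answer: -168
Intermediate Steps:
A(c, l) = -7 + l
((b(1 - 1*(-3), A(0, 1)) + 1)*1)*(-147 + 123) = ((6 + 1)*1)*(-147 + 123) = (7*1)*(-24) = 7*(-24) = -168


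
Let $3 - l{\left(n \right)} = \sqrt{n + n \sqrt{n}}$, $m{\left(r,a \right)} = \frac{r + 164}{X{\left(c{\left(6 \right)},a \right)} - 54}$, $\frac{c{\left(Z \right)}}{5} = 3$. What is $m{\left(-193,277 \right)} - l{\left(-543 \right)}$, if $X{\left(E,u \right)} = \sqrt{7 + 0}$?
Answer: $- \frac{7161}{2909} + \sqrt{-543 - 543 i \sqrt{543}} + \frac{29 \sqrt{7}}{2909} \approx 75.417 - 81.265 i$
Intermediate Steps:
$c{\left(Z \right)} = 15$ ($c{\left(Z \right)} = 5 \cdot 3 = 15$)
$X{\left(E,u \right)} = \sqrt{7}$
$m{\left(r,a \right)} = \frac{164 + r}{-54 + \sqrt{7}}$ ($m{\left(r,a \right)} = \frac{r + 164}{\sqrt{7} - 54} = \frac{164 + r}{-54 + \sqrt{7}}$)
$l{\left(n \right)} = 3 - \sqrt{n + n^{\frac{3}{2}}}$ ($l{\left(n \right)} = 3 - \sqrt{n + n \sqrt{n}} = 3 - \sqrt{n + n^{\frac{3}{2}}}$)
$m{\left(-193,277 \right)} - l{\left(-543 \right)} = - \frac{164 - 193}{54 - \sqrt{7}} - \left(3 - \sqrt{-543 + \left(-543\right)^{\frac{3}{2}}}\right) = \left(-1\right) \frac{1}{54 - \sqrt{7}} \left(-29\right) - \left(3 - \sqrt{-543 - 543 i \sqrt{543}}\right) = \frac{29}{54 - \sqrt{7}} - \left(3 - \sqrt{-543 - 543 i \sqrt{543}}\right) = -3 + \sqrt{-543 - 543 i \sqrt{543}} + \frac{29}{54 - \sqrt{7}}$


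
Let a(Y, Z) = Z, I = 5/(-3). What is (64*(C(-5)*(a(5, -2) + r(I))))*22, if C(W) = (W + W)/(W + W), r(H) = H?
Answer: -15488/3 ≈ -5162.7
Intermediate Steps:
I = -5/3 (I = 5*(-⅓) = -5/3 ≈ -1.6667)
C(W) = 1 (C(W) = (2*W)/((2*W)) = (2*W)*(1/(2*W)) = 1)
(64*(C(-5)*(a(5, -2) + r(I))))*22 = (64*(1*(-2 - 5/3)))*22 = (64*(1*(-11/3)))*22 = (64*(-11/3))*22 = -704/3*22 = -15488/3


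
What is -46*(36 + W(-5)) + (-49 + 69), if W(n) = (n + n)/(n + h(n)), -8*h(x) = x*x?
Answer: -22004/13 ≈ -1692.6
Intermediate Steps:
h(x) = -x**2/8 (h(x) = -x*x/8 = -x**2/8)
W(n) = 2*n/(n - n**2/8) (W(n) = (n + n)/(n - n**2/8) = (2*n)/(n - n**2/8) = 2*n/(n - n**2/8))
-46*(36 + W(-5)) + (-49 + 69) = -46*(36 - 16/(-8 - 5)) + (-49 + 69) = -46*(36 - 16/(-13)) + 20 = -46*(36 - 16*(-1/13)) + 20 = -46*(36 + 16/13) + 20 = -46*484/13 + 20 = -22264/13 + 20 = -22004/13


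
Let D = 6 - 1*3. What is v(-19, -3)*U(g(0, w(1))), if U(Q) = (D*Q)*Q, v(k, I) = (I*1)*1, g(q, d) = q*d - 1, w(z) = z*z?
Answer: -9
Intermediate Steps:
w(z) = z²
g(q, d) = -1 + d*q (g(q, d) = d*q - 1 = -1 + d*q)
D = 3 (D = 6 - 3 = 3)
v(k, I) = I (v(k, I) = I*1 = I)
U(Q) = 3*Q² (U(Q) = (3*Q)*Q = 3*Q²)
v(-19, -3)*U(g(0, w(1))) = -9*(-1 + 1²*0)² = -9*(-1 + 1*0)² = -9*(-1 + 0)² = -9*(-1)² = -9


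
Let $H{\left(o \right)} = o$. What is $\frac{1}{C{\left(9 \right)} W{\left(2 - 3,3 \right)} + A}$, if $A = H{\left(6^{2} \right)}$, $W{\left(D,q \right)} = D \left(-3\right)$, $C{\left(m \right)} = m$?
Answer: $\frac{1}{63} \approx 0.015873$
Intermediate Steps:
$W{\left(D,q \right)} = - 3 D$
$A = 36$ ($A = 6^{2} = 36$)
$\frac{1}{C{\left(9 \right)} W{\left(2 - 3,3 \right)} + A} = \frac{1}{9 \left(- 3 \left(2 - 3\right)\right) + 36} = \frac{1}{9 \left(\left(-3\right) \left(-1\right)\right) + 36} = \frac{1}{9 \cdot 3 + 36} = \frac{1}{27 + 36} = \frac{1}{63}$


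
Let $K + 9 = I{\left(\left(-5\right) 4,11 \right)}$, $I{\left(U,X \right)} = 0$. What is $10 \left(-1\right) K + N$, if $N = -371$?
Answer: $-281$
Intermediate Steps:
$K = -9$ ($K = -9 + 0 = -9$)
$10 \left(-1\right) K + N = 10 \left(-1\right) \left(-9\right) - 371 = \left(-10\right) \left(-9\right) - 371 = 90 - 371 = -281$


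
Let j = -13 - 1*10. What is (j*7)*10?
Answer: -1610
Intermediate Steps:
j = -23 (j = -13 - 10 = -23)
(j*7)*10 = -23*7*10 = -161*10 = -1610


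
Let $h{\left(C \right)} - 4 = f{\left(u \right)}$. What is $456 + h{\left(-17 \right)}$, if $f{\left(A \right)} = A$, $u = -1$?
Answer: $459$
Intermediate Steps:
$h{\left(C \right)} = 3$ ($h{\left(C \right)} = 4 - 1 = 3$)
$456 + h{\left(-17 \right)} = 456 + 3 = 459$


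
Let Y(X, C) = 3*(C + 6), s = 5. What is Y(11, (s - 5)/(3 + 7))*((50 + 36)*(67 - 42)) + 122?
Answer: 38822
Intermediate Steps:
Y(X, C) = 18 + 3*C (Y(X, C) = 3*(6 + C) = 18 + 3*C)
Y(11, (s - 5)/(3 + 7))*((50 + 36)*(67 - 42)) + 122 = (18 + 3*((5 - 5)/(3 + 7)))*((50 + 36)*(67 - 42)) + 122 = (18 + 3*(0/10))*(86*25) + 122 = (18 + 3*(0*(1/10)))*2150 + 122 = (18 + 3*0)*2150 + 122 = (18 + 0)*2150 + 122 = 18*2150 + 122 = 38700 + 122 = 38822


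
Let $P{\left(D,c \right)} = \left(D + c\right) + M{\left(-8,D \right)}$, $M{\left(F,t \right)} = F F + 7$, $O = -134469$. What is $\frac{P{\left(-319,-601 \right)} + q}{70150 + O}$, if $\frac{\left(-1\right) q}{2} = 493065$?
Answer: $\frac{986979}{64319} \approx 15.345$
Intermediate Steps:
$M{\left(F,t \right)} = 7 + F^{2}$ ($M{\left(F,t \right)} = F^{2} + 7 = 7 + F^{2}$)
$q = -986130$ ($q = \left(-2\right) 493065 = -986130$)
$P{\left(D,c \right)} = 71 + D + c$ ($P{\left(D,c \right)} = \left(D + c\right) + \left(7 + \left(-8\right)^{2}\right) = \left(D + c\right) + \left(7 + 64\right) = \left(D + c\right) + 71 = 71 + D + c$)
$\frac{P{\left(-319,-601 \right)} + q}{70150 + O} = \frac{\left(71 - 319 - 601\right) - 986130}{70150 - 134469} = \frac{-849 - 986130}{-64319} = \left(-986979\right) \left(- \frac{1}{64319}\right) = \frac{986979}{64319}$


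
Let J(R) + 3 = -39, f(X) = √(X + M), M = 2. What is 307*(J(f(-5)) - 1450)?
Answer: -458044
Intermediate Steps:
f(X) = √(2 + X) (f(X) = √(X + 2) = √(2 + X))
J(R) = -42 (J(R) = -3 - 39 = -42)
307*(J(f(-5)) - 1450) = 307*(-42 - 1450) = 307*(-1492) = -458044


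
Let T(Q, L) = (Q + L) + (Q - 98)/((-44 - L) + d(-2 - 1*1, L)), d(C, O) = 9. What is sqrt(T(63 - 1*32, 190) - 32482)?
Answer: I*sqrt(7258658)/15 ≈ 179.61*I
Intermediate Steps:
T(Q, L) = L + Q + (-98 + Q)/(-35 - L) (T(Q, L) = (Q + L) + (Q - 98)/((-44 - L) + 9) = (L + Q) + (-98 + Q)/(-35 - L) = L + Q + (-98 + Q)/(-35 - L))
sqrt(T(63 - 1*32, 190) - 32482) = sqrt((98 + 190**2 + 34*(63 - 1*32) + 35*190 + 190*(63 - 1*32))/(35 + 190) - 32482) = sqrt((98 + 36100 + 34*(63 - 32) + 6650 + 190*(63 - 32))/225 - 32482) = sqrt((98 + 36100 + 34*31 + 6650 + 190*31)/225 - 32482) = sqrt((98 + 36100 + 1054 + 6650 + 5890)/225 - 32482) = sqrt((1/225)*49792 - 32482) = sqrt(49792/225 - 32482) = sqrt(-7258658/225) = I*sqrt(7258658)/15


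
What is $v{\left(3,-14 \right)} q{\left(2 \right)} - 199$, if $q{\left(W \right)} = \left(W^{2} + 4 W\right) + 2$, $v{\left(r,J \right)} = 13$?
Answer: $-17$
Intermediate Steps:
$q{\left(W \right)} = 2 + W^{2} + 4 W$
$v{\left(3,-14 \right)} q{\left(2 \right)} - 199 = 13 \left(2 + 2^{2} + 4 \cdot 2\right) - 199 = 13 \left(2 + 4 + 8\right) - 199 = 13 \cdot 14 - 199 = 182 - 199 = -17$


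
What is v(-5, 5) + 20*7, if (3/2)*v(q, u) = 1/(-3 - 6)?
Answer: 3778/27 ≈ 139.93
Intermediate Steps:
v(q, u) = -2/27 (v(q, u) = 2/(3*(-3 - 6)) = (⅔)/(-9) = (⅔)*(-⅑) = -2/27)
v(-5, 5) + 20*7 = -2/27 + 20*7 = -2/27 + 140 = 3778/27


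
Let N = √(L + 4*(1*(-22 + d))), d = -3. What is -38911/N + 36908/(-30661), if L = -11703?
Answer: -36908/30661 + 38911*I*√11803/11803 ≈ -1.2037 + 358.16*I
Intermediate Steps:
N = I*√11803 (N = √(-11703 + 4*(1*(-22 - 3))) = √(-11703 + 4*(1*(-25))) = √(-11703 + 4*(-25)) = √(-11703 - 100) = √(-11803) = I*√11803 ≈ 108.64*I)
-38911/N + 36908/(-30661) = -38911*(-I*√11803/11803) + 36908/(-30661) = -(-38911)*I*√11803/11803 + 36908*(-1/30661) = 38911*I*√11803/11803 - 36908/30661 = -36908/30661 + 38911*I*√11803/11803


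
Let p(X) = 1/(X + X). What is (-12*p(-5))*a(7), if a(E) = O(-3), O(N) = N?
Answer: -18/5 ≈ -3.6000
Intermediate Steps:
p(X) = 1/(2*X)
a(E) = -3
(-12*p(-5))*a(7) = -6/(-5)*(-3) = -6*(-1)/5*(-3) = -12*(-1/10)*(-3) = (6/5)*(-3) = -18/5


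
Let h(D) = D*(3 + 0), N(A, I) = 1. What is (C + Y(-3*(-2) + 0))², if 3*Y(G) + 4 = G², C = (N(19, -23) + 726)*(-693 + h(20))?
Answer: 1905893452681/9 ≈ 2.1177e+11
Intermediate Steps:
h(D) = 3*D (h(D) = D*3 = 3*D)
C = -460191 (C = (1 + 726)*(-693 + 3*20) = 727*(-693 + 60) = 727*(-633) = -460191)
Y(G) = -4/3 + G²/3
(C + Y(-3*(-2) + 0))² = (-460191 + (-4/3 + (-3*(-2) + 0)²/3))² = (-460191 + (-4/3 + (6 + 0)²/3))² = (-460191 + (-4/3 + (⅓)*6²))² = (-460191 + (-4/3 + (⅓)*36))² = (-460191 + (-4/3 + 12))² = (-460191 + 32/3)² = (-1380541/3)² = 1905893452681/9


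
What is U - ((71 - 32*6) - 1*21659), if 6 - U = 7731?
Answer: 14055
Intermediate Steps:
U = -7725 (U = 6 - 1*7731 = 6 - 7731 = -7725)
U - ((71 - 32*6) - 1*21659) = -7725 - ((71 - 32*6) - 1*21659) = -7725 - ((71 - 192) - 21659) = -7725 - (-121 - 21659) = -7725 - 1*(-21780) = -7725 + 21780 = 14055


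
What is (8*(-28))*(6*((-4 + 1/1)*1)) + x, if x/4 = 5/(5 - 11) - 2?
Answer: 12062/3 ≈ 4020.7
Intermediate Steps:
x = -34/3 (x = 4*(5/(5 - 11) - 2) = 4*(5/(-6) - 2) = 4*(-⅙*5 - 2) = 4*(-⅚ - 2) = 4*(-17/6) = -34/3 ≈ -11.333)
(8*(-28))*(6*((-4 + 1/1)*1)) + x = (8*(-28))*(6*((-4 + 1/1)*1)) - 34/3 = -1344*(-4 + 1)*1 - 34/3 = -1344*(-3*1) - 34/3 = -1344*(-3) - 34/3 = -224*(-18) - 34/3 = 4032 - 34/3 = 12062/3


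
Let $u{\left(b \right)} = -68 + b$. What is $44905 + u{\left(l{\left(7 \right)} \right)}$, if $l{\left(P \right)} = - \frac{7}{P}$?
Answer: $44836$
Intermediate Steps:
$44905 + u{\left(l{\left(7 \right)} \right)} = 44905 - \left(68 + \frac{7}{7}\right) = 44905 - 69 = 44836$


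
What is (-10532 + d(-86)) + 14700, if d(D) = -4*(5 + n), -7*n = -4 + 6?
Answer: 29044/7 ≈ 4149.1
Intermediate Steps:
n = -2/7 (n = -(-4 + 6)/7 = -⅐*2 = -2/7 ≈ -0.28571)
d(D) = -132/7 (d(D) = -4*(5 - 2/7) = -4*33/7 = -132/7)
(-10532 + d(-86)) + 14700 = (-10532 - 132/7) + 14700 = -73856/7 + 14700 = 29044/7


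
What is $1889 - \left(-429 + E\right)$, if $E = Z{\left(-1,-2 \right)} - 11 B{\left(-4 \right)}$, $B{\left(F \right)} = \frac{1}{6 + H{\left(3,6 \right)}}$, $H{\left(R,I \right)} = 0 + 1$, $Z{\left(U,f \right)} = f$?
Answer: $\frac{16251}{7} \approx 2321.6$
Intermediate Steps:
$H{\left(R,I \right)} = 1$
$B{\left(F \right)} = \frac{1}{7}$ ($B{\left(F \right)} = \frac{1}{6 + 1} = \frac{1}{7}$)
$E = - \frac{25}{7}$ ($E = -2 - \frac{11}{7} = - \frac{25}{7} \approx -3.5714$)
$1889 - \left(-429 + E\right) = 1889 + \left(429 - - \frac{25}{7}\right) = 1889 + \left(429 + \frac{25}{7}\right) = 1889 + \frac{3028}{7} = \frac{16251}{7}$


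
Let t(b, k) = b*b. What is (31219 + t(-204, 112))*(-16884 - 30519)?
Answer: -3452597505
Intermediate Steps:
t(b, k) = b²
(31219 + t(-204, 112))*(-16884 - 30519) = (31219 + (-204)²)*(-16884 - 30519) = (31219 + 41616)*(-47403) = 72835*(-47403) = -3452597505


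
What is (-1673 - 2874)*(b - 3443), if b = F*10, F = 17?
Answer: 14882331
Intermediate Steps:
b = 170 (b = 17*10 = 170)
(-1673 - 2874)*(b - 3443) = (-1673 - 2874)*(170 - 3443) = -4547*(-3273) = 14882331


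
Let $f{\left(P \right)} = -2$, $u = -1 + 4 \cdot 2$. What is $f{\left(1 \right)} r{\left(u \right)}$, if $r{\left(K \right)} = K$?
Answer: $-14$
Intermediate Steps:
$u = 7$ ($u = -1 + 8 = 7$)
$f{\left(1 \right)} r{\left(u \right)} = \left(-2\right) 7 = -14$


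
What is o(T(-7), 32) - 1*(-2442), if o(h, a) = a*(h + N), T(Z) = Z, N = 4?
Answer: 2346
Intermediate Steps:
o(h, a) = a*(4 + h) (o(h, a) = a*(h + 4) = a*(4 + h))
o(T(-7), 32) - 1*(-2442) = 32*(4 - 7) - 1*(-2442) = 32*(-3) + 2442 = -96 + 2442 = 2346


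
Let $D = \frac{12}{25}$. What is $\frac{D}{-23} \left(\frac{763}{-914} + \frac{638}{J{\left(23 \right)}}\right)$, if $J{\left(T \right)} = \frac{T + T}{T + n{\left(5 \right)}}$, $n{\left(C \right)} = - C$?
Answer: $- \frac{31383834}{6043825} \approx -5.1927$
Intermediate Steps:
$D = \frac{12}{25}$ ($D = 12 \cdot \frac{1}{25} = \frac{12}{25} \approx 0.48$)
$J{\left(T \right)} = \frac{2 T}{-5 + T}$ ($J{\left(T \right)} = \frac{T + T}{T - 5} = \frac{2 T}{T - 5} = \frac{2 T}{-5 + T}$)
$\frac{D}{-23} \left(\frac{763}{-914} + \frac{638}{J{\left(23 \right)}}\right) = \frac{12}{25 \left(-23\right)} \left(\frac{763}{-914} + \frac{638}{2 \cdot 23 \frac{1}{-5 + 23}}\right) = \frac{12}{25} \left(- \frac{1}{23}\right) \left(763 \left(- \frac{1}{914}\right) + \frac{638}{2 \cdot 23 \cdot \frac{1}{18}}\right) = - \frac{12 \left(- \frac{763}{914} + \frac{638}{2 \cdot 23 \cdot \frac{1}{18}}\right)}{575} = - \frac{12 \left(- \frac{763}{914} + \frac{638}{\frac{23}{9}}\right)}{575} = - \frac{12 \left(- \frac{763}{914} + 638 \cdot \frac{9}{23}\right)}{575} = - \frac{12 \left(- \frac{763}{914} + \frac{5742}{23}\right)}{575} = \left(- \frac{12}{575}\right) \frac{5230639}{21022} = - \frac{31383834}{6043825}$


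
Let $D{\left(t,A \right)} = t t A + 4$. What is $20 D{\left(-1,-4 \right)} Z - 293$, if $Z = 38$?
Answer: $-293$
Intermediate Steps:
$D{\left(t,A \right)} = 4 + A t^{2}$ ($D{\left(t,A \right)} = t^{2} A + 4 = A t^{2} + 4 = 4 + A t^{2}$)
$20 D{\left(-1,-4 \right)} Z - 293 = 20 \left(4 - 4 \left(-1\right)^{2}\right) 38 - 293 = 20 \left(4 - 4\right) 38 - 293 = 20 \cdot 0 \cdot 38 - 293 = 20 \cdot 0 - 293 = 0 - 293 = -293$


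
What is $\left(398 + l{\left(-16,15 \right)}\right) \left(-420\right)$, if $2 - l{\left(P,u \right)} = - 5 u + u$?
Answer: $-193200$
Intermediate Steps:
$l{\left(P,u \right)} = 2 + 4 u$ ($l{\left(P,u \right)} = 2 - \left(- 5 u + u\right) = 2 - - 4 u = 2 + 4 u$)
$\left(398 + l{\left(-16,15 \right)}\right) \left(-420\right) = \left(398 + \left(2 + 4 \cdot 15\right)\right) \left(-420\right) = \left(398 + \left(2 + 60\right)\right) \left(-420\right) = \left(398 + 62\right) \left(-420\right) = 460 \left(-420\right) = -193200$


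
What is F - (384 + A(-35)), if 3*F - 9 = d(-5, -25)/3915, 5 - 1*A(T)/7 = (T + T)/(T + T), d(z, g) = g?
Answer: -960746/2349 ≈ -409.00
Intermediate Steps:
A(T) = 28 (A(T) = 35 - 7*(T + T)/(T + T) = 35 - 7*2*T/(2*T) = 35 - 7*2*T*1/(2*T) = 35 - 7*1 = 35 - 7 = 28)
F = 7042/2349 (F = 3 + (-25/3915)/3 = 3 + (-25*1/3915)/3 = 3 + (⅓)*(-5/783) = 3 - 5/2349 = 7042/2349 ≈ 2.9979)
F - (384 + A(-35)) = 7042/2349 - (384 + 28) = 7042/2349 - 1*412 = 7042/2349 - 412 = -960746/2349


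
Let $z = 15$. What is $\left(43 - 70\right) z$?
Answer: $-405$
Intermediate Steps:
$\left(43 - 70\right) z = \left(43 - 70\right) 15 = \left(-27\right) 15 = -405$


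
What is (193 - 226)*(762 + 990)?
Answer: -57816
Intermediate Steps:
(193 - 226)*(762 + 990) = -33*1752 = -57816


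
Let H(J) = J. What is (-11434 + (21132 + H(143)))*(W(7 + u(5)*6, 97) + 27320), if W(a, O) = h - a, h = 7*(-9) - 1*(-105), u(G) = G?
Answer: 268905325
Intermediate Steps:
h = 42 (h = -63 + 105 = 42)
W(a, O) = 42 - a
(-11434 + (21132 + H(143)))*(W(7 + u(5)*6, 97) + 27320) = (-11434 + (21132 + 143))*((42 - (7 + 5*6)) + 27320) = (-11434 + 21275)*((42 - (7 + 30)) + 27320) = 9841*((42 - 1*37) + 27320) = 9841*((42 - 37) + 27320) = 9841*(5 + 27320) = 9841*27325 = 268905325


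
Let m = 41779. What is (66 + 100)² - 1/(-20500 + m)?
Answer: 586364123/21279 ≈ 27556.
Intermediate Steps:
(66 + 100)² - 1/(-20500 + m) = (66 + 100)² - 1/(-20500 + 41779) = 166² - 1/21279 = 27556 - 1*1/21279 = 27556 - 1/21279 = 586364123/21279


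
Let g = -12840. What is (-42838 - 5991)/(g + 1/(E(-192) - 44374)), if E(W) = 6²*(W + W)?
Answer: 2841750142/747262321 ≈ 3.8029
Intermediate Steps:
E(W) = 72*W (E(W) = 36*(2*W) = 72*W)
(-42838 - 5991)/(g + 1/(E(-192) - 44374)) = (-42838 - 5991)/(-12840 + 1/(72*(-192) - 44374)) = -48829/(-12840 + 1/(-13824 - 44374)) = -48829/(-12840 + 1/(-58198)) = -48829/(-12840 - 1/58198) = -48829/(-747262321/58198) = -48829*(-58198/747262321) = 2841750142/747262321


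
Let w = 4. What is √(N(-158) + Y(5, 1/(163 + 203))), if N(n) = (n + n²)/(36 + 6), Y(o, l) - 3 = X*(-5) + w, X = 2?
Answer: 2*√64785/21 ≈ 24.241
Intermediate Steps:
Y(o, l) = -3 (Y(o, l) = 3 + (2*(-5) + 4) = 3 + (-10 + 4) = 3 - 6 = -3)
N(n) = n/42 + n²/42 (N(n) = (n + n²)/42 = (n + n²)*(1/42) = n/42 + n²/42)
√(N(-158) + Y(5, 1/(163 + 203))) = √((1/42)*(-158)*(1 - 158) - 3) = √((1/42)*(-158)*(-157) - 3) = √(12403/21 - 3) = √(12340/21) = 2*√64785/21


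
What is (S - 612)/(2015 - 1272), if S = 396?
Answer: -216/743 ≈ -0.29071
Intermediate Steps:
(S - 612)/(2015 - 1272) = (396 - 612)/(2015 - 1272) = -216/743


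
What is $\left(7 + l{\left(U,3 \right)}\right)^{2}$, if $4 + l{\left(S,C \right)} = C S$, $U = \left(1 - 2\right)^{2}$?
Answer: $36$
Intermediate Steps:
$U = 1$ ($U = \left(-1\right)^{2} = 1$)
$l{\left(S,C \right)} = -4 + C S$
$\left(7 + l{\left(U,3 \right)}\right)^{2} = \left(7 + \left(-4 + 3 \cdot 1\right)\right)^{2} = \left(7 + \left(-4 + 3\right)\right)^{2} = \left(7 - 1\right)^{2} = 6^{2} = 36$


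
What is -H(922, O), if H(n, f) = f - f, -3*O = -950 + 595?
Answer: 0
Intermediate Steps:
O = 355/3 (O = -(-950 + 595)/3 = -1/3*(-355) = 355/3 ≈ 118.33)
H(n, f) = 0
-H(922, O) = -1*0 = 0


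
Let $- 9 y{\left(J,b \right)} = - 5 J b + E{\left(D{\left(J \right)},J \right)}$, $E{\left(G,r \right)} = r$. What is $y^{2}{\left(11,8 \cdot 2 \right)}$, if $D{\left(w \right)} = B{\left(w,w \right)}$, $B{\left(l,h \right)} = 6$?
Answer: $\frac{755161}{81} \approx 9323.0$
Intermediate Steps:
$D{\left(w \right)} = 6$
$y{\left(J,b \right)} = - \frac{J}{9} + \frac{5 J b}{9}$ ($y{\left(J,b \right)} = - \frac{- 5 J b + J}{9} = - \frac{J - 5 J b}{9} = - \frac{J}{9} + \frac{5 J b}{9}$)
$y^{2}{\left(11,8 \cdot 2 \right)} = \left(\frac{1}{9} \cdot 11 \left(-1 + 5 \cdot 8 \cdot 2\right)\right)^{2} = \left(\frac{1}{9} \cdot 11 \left(-1 + 5 \cdot 16\right)\right)^{2} = \left(\frac{1}{9} \cdot 11 \left(-1 + 80\right)\right)^{2} = \left(\frac{1}{9} \cdot 11 \cdot 79\right)^{2} = \left(\frac{869}{9}\right)^{2} = \frac{755161}{81}$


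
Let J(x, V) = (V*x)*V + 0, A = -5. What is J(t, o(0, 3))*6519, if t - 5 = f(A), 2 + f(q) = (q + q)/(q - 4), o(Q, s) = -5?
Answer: 2010025/3 ≈ 6.7001e+5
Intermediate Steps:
f(q) = -2 + 2*q/(-4 + q) (f(q) = -2 + (q + q)/(q - 4) = -2 + (2*q)/(-4 + q) = -2 + 2*q/(-4 + q))
t = 37/9 (t = 5 + 8/(-4 - 5) = 5 + 8/(-9) = 5 + 8*(-1/9) = 5 - 8/9 = 37/9 ≈ 4.1111)
J(x, V) = x*V**2 (J(x, V) = x*V**2 + 0 = x*V**2)
J(t, o(0, 3))*6519 = ((37/9)*(-5)**2)*6519 = ((37/9)*25)*6519 = (925/9)*6519 = 2010025/3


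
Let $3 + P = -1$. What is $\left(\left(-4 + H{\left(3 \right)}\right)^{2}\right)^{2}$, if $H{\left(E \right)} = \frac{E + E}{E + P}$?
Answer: $10000$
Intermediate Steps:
$P = -4$ ($P = -3 - 1 = -4$)
$H{\left(E \right)} = \frac{2 E}{-4 + E}$ ($H{\left(E \right)} = \frac{E + E}{E - 4} = \frac{2 E}{-4 + E}$)
$\left(\left(-4 + H{\left(3 \right)}\right)^{2}\right)^{2} = \left(\left(-4 + 2 \cdot 3 \frac{1}{-4 + 3}\right)^{2}\right)^{2} = \left(\left(-4 + 2 \cdot 3 \frac{1}{-1}\right)^{2}\right)^{2} = \left(\left(-4 + 2 \cdot 3 \left(-1\right)\right)^{2}\right)^{2} = \left(\left(-4 - 6\right)^{2}\right)^{2} = \left(\left(-10\right)^{2}\right)^{2} = 100^{2} = 10000$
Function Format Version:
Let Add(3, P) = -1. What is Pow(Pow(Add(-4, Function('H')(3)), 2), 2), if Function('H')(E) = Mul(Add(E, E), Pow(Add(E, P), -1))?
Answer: 10000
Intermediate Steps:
P = -4 (P = Add(-3, -1) = -4)
Function('H')(E) = Mul(2, E, Pow(Add(-4, E), -1)) (Function('H')(E) = Mul(Add(E, E), Pow(Add(E, -4), -1)) = Mul(Mul(2, E), Pow(Add(-4, E), -1)) = Mul(2, E, Pow(Add(-4, E), -1)))
Pow(Pow(Add(-4, Function('H')(3)), 2), 2) = Pow(Pow(Add(-4, Mul(2, 3, Pow(Add(-4, 3), -1))), 2), 2) = Pow(Pow(Add(-4, Mul(2, 3, Pow(-1, -1))), 2), 2) = Pow(Pow(Add(-4, Mul(2, 3, -1)), 2), 2) = Pow(Pow(Add(-4, -6), 2), 2) = Pow(Pow(-10, 2), 2) = Pow(100, 2) = 10000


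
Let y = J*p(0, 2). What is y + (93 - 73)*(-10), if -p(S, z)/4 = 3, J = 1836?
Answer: -22232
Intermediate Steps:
p(S, z) = -12 (p(S, z) = -4*3 = -12)
y = -22032 (y = 1836*(-12) = -22032)
y + (93 - 73)*(-10) = -22032 + (93 - 73)*(-10) = -22032 + 20*(-10) = -22032 - 200 = -22232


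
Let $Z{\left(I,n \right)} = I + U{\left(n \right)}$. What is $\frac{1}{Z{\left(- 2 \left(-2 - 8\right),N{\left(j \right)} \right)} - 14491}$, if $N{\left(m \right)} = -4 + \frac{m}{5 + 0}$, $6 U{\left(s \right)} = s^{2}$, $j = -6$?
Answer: $- \frac{75}{1084987} \approx -6.9125 \cdot 10^{-5}$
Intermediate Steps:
$U{\left(s \right)} = \frac{s^{2}}{6}$
$N{\left(m \right)} = -4 + \frac{m}{5}$
$Z{\left(I,n \right)} = I + \frac{n^{2}}{6}$
$\frac{1}{Z{\left(- 2 \left(-2 - 8\right),N{\left(j \right)} \right)} - 14491} = \frac{1}{\left(- 2 \left(-2 - 8\right) + \frac{\left(-4 + \frac{1}{5} \left(-6\right)\right)^{2}}{6}\right) - 14491} = \frac{1}{\left(\left(-2\right) \left(-10\right) + \frac{\left(-4 - \frac{6}{5}\right)^{2}}{6}\right) - 14491} = \frac{1}{\left(20 + \frac{\left(- \frac{26}{5}\right)^{2}}{6}\right) - 14491} = \frac{1}{\left(20 + \frac{1}{6} \cdot \frac{676}{25}\right) - 14491} = \frac{1}{\left(20 + \frac{338}{75}\right) - 14491} = \frac{1}{\frac{1838}{75} - 14491} = \frac{1}{- \frac{1084987}{75}} = - \frac{75}{1084987}$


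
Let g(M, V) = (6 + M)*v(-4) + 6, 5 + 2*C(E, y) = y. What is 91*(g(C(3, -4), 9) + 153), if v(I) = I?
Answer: 13923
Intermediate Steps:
C(E, y) = -5/2 + y/2
g(M, V) = -18 - 4*M (g(M, V) = (6 + M)*(-4) + 6 = (-24 - 4*M) + 6 = -18 - 4*M)
91*(g(C(3, -4), 9) + 153) = 91*((-18 - 4*(-5/2 + (½)*(-4))) + 153) = 91*((-18 - 4*(-5/2 - 2)) + 153) = 91*((-18 - 4*(-9/2)) + 153) = 91*((-18 + 18) + 153) = 91*(0 + 153) = 91*153 = 13923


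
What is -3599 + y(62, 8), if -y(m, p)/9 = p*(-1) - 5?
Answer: -3482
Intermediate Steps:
y(m, p) = 45 + 9*p (y(m, p) = -9*(p*(-1) - 5) = -9*(-p - 5) = -9*(-5 - p) = 45 + 9*p)
-3599 + y(62, 8) = -3599 + (45 + 9*8) = -3599 + (45 + 72) = -3599 + 117 = -3482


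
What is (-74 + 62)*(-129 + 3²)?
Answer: 1440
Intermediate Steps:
(-74 + 62)*(-129 + 3²) = -12*(-129 + 9) = -12*(-120) = 1440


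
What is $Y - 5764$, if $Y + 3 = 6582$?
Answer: $815$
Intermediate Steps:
$Y = 6579$ ($Y = -3 + 6582 = 6579$)
$Y - 5764 = 6579 - 5764 = 815$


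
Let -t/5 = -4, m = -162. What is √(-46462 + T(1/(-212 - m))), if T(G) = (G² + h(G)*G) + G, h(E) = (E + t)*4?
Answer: I*√116159045/50 ≈ 215.55*I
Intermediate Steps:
t = 20 (t = -5*(-4) = 20)
h(E) = 80 + 4*E (h(E) = (E + 20)*4 = (20 + E)*4 = 80 + 4*E)
T(G) = G + G² + G*(80 + 4*G) (T(G) = (G² + (80 + 4*G)*G) + G = (G² + G*(80 + 4*G)) + G = G + G² + G*(80 + 4*G))
√(-46462 + T(1/(-212 - m))) = √(-46462 + (81 + 5/(-212 - 1*(-162)))/(-212 - 1*(-162))) = √(-46462 + (81 + 5/(-212 + 162))/(-212 + 162)) = √(-46462 + (81 + 5/(-50))/(-50)) = √(-46462 - (81 + 5*(-1/50))/50) = √(-46462 - (81 - ⅒)/50) = √(-46462 - 1/50*809/10) = √(-46462 - 809/500) = √(-23231809/500) = I*√116159045/50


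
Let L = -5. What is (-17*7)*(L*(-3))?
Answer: -1785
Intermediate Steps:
(-17*7)*(L*(-3)) = (-17*7)*(-5*(-3)) = -119*15 = -1785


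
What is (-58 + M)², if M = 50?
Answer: 64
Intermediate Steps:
(-58 + M)² = (-58 + 50)² = (-8)² = 64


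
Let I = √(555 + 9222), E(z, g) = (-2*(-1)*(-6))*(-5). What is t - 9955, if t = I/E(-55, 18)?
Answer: -9955 + √9777/60 ≈ -9953.3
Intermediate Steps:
E(z, g) = 60 (E(z, g) = (2*(-6))*(-5) = -12*(-5) = 60)
I = √9777 ≈ 98.879
t = √9777/60 ≈ 1.6480
t - 9955 = √9777/60 - 9955 = -9955 + √9777/60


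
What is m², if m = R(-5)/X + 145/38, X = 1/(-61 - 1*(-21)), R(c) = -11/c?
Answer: 10233601/1444 ≈ 7087.0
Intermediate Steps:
X = -1/40 (X = 1/(-61 + 21) = 1/(-40) = -1/40 ≈ -0.025000)
m = -3199/38 (m = (-11/(-5))/(-1/40) + 145/38 = -11*(-⅕)*(-40) + 145*(1/38) = (11/5)*(-40) + 145/38 = -88 + 145/38 = -3199/38 ≈ -84.184)
m² = (-3199/38)² = 10233601/1444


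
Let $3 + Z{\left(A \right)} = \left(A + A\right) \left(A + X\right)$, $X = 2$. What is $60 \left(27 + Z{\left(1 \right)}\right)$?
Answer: $1800$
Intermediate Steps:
$Z{\left(A \right)} = -3 + 2 A \left(2 + A\right)$ ($Z{\left(A \right)} = -3 + \left(A + A\right) \left(A + 2\right) = -3 + 2 A \left(2 + A\right)$)
$60 \left(27 + Z{\left(1 \right)}\right) = 60 \left(27 + \left(-3 + 2 \cdot 1^{2} + 4 \cdot 1\right)\right) = 60 \left(27 + \left(-3 + 2 \cdot 1 + 4\right)\right) = 60 \left(27 + \left(-3 + 2 + 4\right)\right) = 60 \left(27 + 3\right) = 60 \cdot 30 = 1800$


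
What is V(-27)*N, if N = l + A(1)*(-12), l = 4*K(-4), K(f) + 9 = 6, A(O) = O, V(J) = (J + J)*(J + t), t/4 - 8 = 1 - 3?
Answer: -3888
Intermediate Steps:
t = 24 (t = 32 + 4*(1 - 3) = 32 + 4*(-2) = 32 - 8 = 24)
V(J) = 2*J*(24 + J) (V(J) = (J + J)*(J + 24) = (2*J)*(24 + J) = 2*J*(24 + J))
K(f) = -3 (K(f) = -9 + 6 = -3)
l = -12 (l = 4*(-3) = -12)
N = -24 (N = -12 + 1*(-12) = -12 - 12 = -24)
V(-27)*N = (2*(-27)*(24 - 27))*(-24) = (2*(-27)*(-3))*(-24) = 162*(-24) = -3888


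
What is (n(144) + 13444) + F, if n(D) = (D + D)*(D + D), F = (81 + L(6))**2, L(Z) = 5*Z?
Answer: 108709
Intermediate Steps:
F = 12321 (F = (81 + 5*6)**2 = (81 + 30)**2 = 111**2 = 12321)
n(D) = 4*D**2 (n(D) = (2*D)*(2*D) = 4*D**2)
(n(144) + 13444) + F = (4*144**2 + 13444) + 12321 = (4*20736 + 13444) + 12321 = (82944 + 13444) + 12321 = 96388 + 12321 = 108709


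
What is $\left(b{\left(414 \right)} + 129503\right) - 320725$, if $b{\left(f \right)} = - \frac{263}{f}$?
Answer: $- \frac{79166171}{414} \approx -1.9122 \cdot 10^{5}$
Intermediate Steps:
$\left(b{\left(414 \right)} + 129503\right) - 320725 = \left(- \frac{263}{414} + 129503\right) - 320725 = \frac{53613979}{414} - 320725 = - \frac{79166171}{414}$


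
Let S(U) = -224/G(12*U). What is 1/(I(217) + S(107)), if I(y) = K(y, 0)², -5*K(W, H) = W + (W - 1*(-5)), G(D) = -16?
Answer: 25/193071 ≈ 0.00012949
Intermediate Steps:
K(W, H) = -1 - 2*W/5 (K(W, H) = -(W + (W - 1*(-5)))/5 = -(W + (W + 5))/5 = -(W + (5 + W))/5 = -(5 + 2*W)/5 = -1 - 2*W/5)
I(y) = (-1 - 2*y/5)²
S(U) = 14 (S(U) = -224/(-16) = -224*(-1/16) = 14)
1/(I(217) + S(107)) = 1/((5 + 2*217)²/25 + 14) = 1/((5 + 434)²/25 + 14) = 1/((1/25)*439² + 14) = 1/((1/25)*192721 + 14) = 1/(192721/25 + 14) = 1/(193071/25) = 25/193071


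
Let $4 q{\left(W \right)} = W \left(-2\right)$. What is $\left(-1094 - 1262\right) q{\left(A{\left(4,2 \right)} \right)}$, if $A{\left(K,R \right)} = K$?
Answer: $4712$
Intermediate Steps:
$q{\left(W \right)} = - \frac{W}{2}$ ($q{\left(W \right)} = \frac{W \left(-2\right)}{4} = \frac{\left(-2\right) W}{4} = - \frac{W}{2}$)
$\left(-1094 - 1262\right) q{\left(A{\left(4,2 \right)} \right)} = \left(-1094 - 1262\right) \left(\left(- \frac{1}{2}\right) 4\right) = \left(-2356\right) \left(-2\right) = 4712$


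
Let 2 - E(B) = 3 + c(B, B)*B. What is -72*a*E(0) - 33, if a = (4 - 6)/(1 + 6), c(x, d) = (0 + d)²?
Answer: -375/7 ≈ -53.571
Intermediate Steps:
c(x, d) = d²
a = -2/7 ≈ -0.28571
E(B) = -1 - B³ (E(B) = 2 - (3 + B²*B) = 2 - (3 + B³) = 2 + (-3 - B³) = -1 - B³)
-72*a*E(0) - 33 = -(-144)*(-1 - 1*0³)/7 - 33 = -(-144)*(-1 - 1*0)/7 - 33 = -(-144)*(-1 + 0)/7 - 33 = -(-144)*(-1)/7 - 33 = -72*2/7 - 33 = -144/7 - 33 = -375/7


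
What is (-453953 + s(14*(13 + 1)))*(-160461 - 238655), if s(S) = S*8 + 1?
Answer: 180553692544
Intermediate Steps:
s(S) = 1 + 8*S (s(S) = 8*S + 1 = 1 + 8*S)
(-453953 + s(14*(13 + 1)))*(-160461 - 238655) = (-453953 + (1 + 8*(14*(13 + 1))))*(-160461 - 238655) = (-453953 + (1 + 8*(14*14)))*(-399116) = (-453953 + (1 + 8*196))*(-399116) = (-453953 + (1 + 1568))*(-399116) = (-453953 + 1569)*(-399116) = -452384*(-399116) = 180553692544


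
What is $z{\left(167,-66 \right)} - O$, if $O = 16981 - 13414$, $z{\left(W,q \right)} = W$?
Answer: $-3400$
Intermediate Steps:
$O = 3567$ ($O = 16981 - 13414 = 3567$)
$z{\left(167,-66 \right)} - O = 167 - 3567 = -3400$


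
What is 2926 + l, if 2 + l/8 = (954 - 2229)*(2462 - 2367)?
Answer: -966090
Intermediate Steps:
l = -969016 (l = -16 + 8*((954 - 2229)*(2462 - 2367)) = -16 + 8*(-1275*95) = -16 + 8*(-121125) = -16 - 969000 = -969016)
2926 + l = 2926 - 969016 = -966090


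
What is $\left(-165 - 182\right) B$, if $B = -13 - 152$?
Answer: $57255$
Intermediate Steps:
$B = -165$
$\left(-165 - 182\right) B = \left(-165 - 182\right) \left(-165\right) = \left(-347\right) \left(-165\right) = 57255$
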